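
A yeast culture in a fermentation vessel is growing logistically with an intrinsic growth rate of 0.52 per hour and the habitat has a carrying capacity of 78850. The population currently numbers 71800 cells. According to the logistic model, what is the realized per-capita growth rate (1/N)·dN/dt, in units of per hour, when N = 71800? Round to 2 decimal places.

(1/N)·dN/dt = r(1 − N/K) = 0.52 × (1 − 71800/78850).
= 0.52 × 0.08941 = 0.046493.

0.05 per hour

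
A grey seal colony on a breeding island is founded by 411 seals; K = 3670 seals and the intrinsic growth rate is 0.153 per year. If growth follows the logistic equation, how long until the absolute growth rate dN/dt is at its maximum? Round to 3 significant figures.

13.5 years

Logistic growth is fastest at N = K/2 = 1835.
A = (K − N₀)/N₀ = 7.9294. Set K/(1 + A·e^(−rt)) = K/2 → A·e^(−rt) = 1.
e^(−0.153t) = 1/7.9294 = 0.126112, so t = ln(7.9294)/0.153 = 2.0706/0.153 = 13.533.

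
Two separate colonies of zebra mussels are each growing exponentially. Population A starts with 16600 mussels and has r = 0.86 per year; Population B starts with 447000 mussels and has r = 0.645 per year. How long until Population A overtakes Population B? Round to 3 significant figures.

15.3 years

Set 16600·e^(0.86t) = 447000·e^(0.645t).
e^((0.86 − 0.645)t) = 447000/16600 → e^(0.215·t) = 26.928.
0.215·t = ln(26.928) = 3.2932, so t = 3.2932/0.215 = 15.317.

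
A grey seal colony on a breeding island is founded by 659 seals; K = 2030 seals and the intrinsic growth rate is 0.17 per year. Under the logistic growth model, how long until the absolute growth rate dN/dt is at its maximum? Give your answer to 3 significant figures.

4.31 years

Logistic growth is fastest at N = K/2 = 1015.
A = (K − N₀)/N₀ = 2.0804. Set K/(1 + A·e^(−rt)) = K/2 → A·e^(−rt) = 1.
e^(−0.17t) = 1/2.0804 = 0.480671, so t = ln(2.0804)/0.17 = 0.73257/0.17 = 4.3092.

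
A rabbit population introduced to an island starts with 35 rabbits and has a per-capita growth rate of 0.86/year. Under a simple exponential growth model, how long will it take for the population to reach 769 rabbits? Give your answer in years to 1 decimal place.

3.6 years

Set N₀·e^(rt) = 769: e^(0.86·t) = 769/35 = 21.971.
0.86·t = ln(21.971) = 3.0897, so t = 3.0897/0.86 = 3.5927.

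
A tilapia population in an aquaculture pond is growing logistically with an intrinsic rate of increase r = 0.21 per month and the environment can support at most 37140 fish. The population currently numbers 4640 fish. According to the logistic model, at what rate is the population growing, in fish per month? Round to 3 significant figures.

853 fish per month

dN/dt = rN(1 − N/K) = 0.21 × 4640 × (1 − 4640/37140).
1 − 4640/37140 = 0.87507; dN/dt = 0.21 × 4640 × 0.87507 = 852.67.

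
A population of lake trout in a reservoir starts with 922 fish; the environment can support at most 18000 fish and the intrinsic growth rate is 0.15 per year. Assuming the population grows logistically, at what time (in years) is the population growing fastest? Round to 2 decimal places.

Logistic growth is fastest at N = K/2 = 9000.
A = (K − N₀)/N₀ = 18.523. Set K/(1 + A·e^(−rt)) = K/2 → A·e^(−rt) = 1.
e^(−0.15t) = 1/18.523 = 0.0539876, so t = ln(18.523)/0.15 = 2.919/0.15 = 19.46.

19.46 years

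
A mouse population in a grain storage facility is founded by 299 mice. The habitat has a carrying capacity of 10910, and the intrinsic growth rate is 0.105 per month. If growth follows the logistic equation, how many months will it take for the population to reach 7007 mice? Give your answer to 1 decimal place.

39.6 months

A = (K − N₀)/N₀ = (10910 − 299)/299 = 35.488.
Solve 10910/(1 + 35.488·e^(−0.105t)) = 7007: 1 + 35.488·e^(−0.105t) = 1.557, so e^(−0.105t) = 0.0156957.
−0.105·t = ln(0.0156957) = -4.1544, so t = 4.1544/0.105 = 39.565.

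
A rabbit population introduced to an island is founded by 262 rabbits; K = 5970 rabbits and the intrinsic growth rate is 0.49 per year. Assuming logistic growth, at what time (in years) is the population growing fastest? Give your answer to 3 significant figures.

Logistic growth is fastest at N = K/2 = 2985.
A = (K − N₀)/N₀ = 21.786. Set K/(1 + A·e^(−rt)) = K/2 → A·e^(−rt) = 1.
e^(−0.49t) = 1/21.786 = 0.0459005, so t = ln(21.786)/0.49 = 3.0813/0.49 = 6.2883.

6.29 years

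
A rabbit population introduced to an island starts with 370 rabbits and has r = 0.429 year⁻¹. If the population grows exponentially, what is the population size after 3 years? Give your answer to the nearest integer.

N(t) = N₀·e^(rt) = 370 × e^(0.429×3) = 370 × e^1.287.
e^1.287 ≈ 3.6219, so N ≈ 370 × 3.6219 = 1340.1.

1340 rabbits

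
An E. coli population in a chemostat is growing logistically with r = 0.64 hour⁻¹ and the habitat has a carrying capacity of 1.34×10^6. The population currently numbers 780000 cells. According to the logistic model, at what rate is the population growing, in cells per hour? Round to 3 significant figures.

dN/dt = rN(1 − N/K) = 0.64 × 780000 × (1 − 780000/1.34×10^6).
1 − 780000/1.34×10^6 = 0.41791; dN/dt = 0.64 × 780000 × 0.41791 = 2.08621×10^5.

209000 cells per hour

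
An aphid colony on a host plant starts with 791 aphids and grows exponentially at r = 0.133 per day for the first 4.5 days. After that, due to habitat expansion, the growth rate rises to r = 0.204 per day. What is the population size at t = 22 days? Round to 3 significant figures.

51100 aphids

Phase 1: N(4.5) = 791·e^(0.133×4.5) = 791·e^0.5985 = 1439.14.
Phase 2 runs for 22 − 4.5 = 17.5 days at r = 0.204.
N(22) = 1439.14·e^(0.204×17.5) = 1439.14·e^3.57 = 51113.2.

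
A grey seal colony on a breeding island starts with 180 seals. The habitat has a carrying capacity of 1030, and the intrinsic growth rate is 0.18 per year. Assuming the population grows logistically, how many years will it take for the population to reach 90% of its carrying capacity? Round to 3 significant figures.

20.8 years

A = (K − N₀)/N₀ = (1030 − 180)/180 = 4.7222.
Solve 1030/(1 + 4.7222·e^(−0.18t)) = 927: 1 + 4.7222·e^(−0.18t) = 1.1111, so e^(−0.18t) = 0.0235294.
−0.18·t = ln(0.0235294) = -3.7495, so t = 3.7495/0.18 = 20.831.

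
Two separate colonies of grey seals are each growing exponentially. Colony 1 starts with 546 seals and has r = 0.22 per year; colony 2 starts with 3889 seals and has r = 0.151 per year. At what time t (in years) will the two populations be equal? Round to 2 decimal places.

28.45 years

Set 546·e^(0.22t) = 3889·e^(0.151t).
e^((0.22 − 0.151)t) = 3889/546 → e^(0.069·t) = 7.1227.
0.069·t = ln(7.1227) = 1.9633, so t = 1.9633/0.069 = 28.453.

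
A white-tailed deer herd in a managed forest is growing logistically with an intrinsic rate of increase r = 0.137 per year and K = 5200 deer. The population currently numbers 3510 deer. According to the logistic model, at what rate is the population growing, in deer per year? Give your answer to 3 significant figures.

dN/dt = rN(1 − N/K) = 0.137 × 3510 × (1 − 3510/5200).
1 − 3510/5200 = 0.325; dN/dt = 0.137 × 3510 × 0.325 = 156.28.

156 deer per year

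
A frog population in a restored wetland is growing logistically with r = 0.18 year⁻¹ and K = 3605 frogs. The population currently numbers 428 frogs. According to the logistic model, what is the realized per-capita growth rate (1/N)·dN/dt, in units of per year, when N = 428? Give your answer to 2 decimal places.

(1/N)·dN/dt = r(1 − N/K) = 0.18 × (1 − 428/3605).
= 0.18 × 0.88128 = 0.15863.

0.16 per year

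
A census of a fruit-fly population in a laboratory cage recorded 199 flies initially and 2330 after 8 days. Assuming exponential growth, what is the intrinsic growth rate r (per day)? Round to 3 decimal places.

0.308 per day

From N(t) = N₀·e^(rt): e^(r·8) = 2330/199 = 11.709.
r·8 = ln(11.709) = 2.4603, so r = 2.4603/8 = 0.30754.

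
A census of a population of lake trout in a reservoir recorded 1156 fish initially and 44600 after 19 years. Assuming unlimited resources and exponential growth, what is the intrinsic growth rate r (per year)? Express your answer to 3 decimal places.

From N(t) = N₀·e^(rt): e^(r·19) = 44600/1156 = 38.581.
r·19 = ln(38.581) = 3.6528, so r = 3.6528/19 = 0.19225.

0.192 per year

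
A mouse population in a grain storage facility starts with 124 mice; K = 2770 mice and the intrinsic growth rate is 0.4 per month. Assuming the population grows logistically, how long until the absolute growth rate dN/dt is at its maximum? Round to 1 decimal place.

7.7 months

Logistic growth is fastest at N = K/2 = 1385.
A = (K − N₀)/N₀ = 21.339. Set K/(1 + A·e^(−rt)) = K/2 → A·e^(−rt) = 1.
e^(−0.4t) = 1/21.339 = 0.0468632, so t = ln(21.339)/0.4 = 3.0605/0.4 = 7.6513.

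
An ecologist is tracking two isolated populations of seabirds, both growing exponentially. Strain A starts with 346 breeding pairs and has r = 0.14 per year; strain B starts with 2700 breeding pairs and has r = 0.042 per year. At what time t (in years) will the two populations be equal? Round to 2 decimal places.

Set 346·e^(0.14t) = 2700·e^(0.042t).
e^((0.14 − 0.042)t) = 2700/346 → e^(0.098·t) = 7.8035.
0.098·t = ln(7.8035) = 2.0546, so t = 2.0546/0.098 = 20.965.

20.96 years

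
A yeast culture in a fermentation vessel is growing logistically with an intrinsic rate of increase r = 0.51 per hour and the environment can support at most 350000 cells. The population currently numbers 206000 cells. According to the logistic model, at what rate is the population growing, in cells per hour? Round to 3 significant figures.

dN/dt = rN(1 − N/K) = 0.51 × 206000 × (1 − 206000/350000).
1 − 206000/350000 = 0.41143; dN/dt = 0.51 × 206000 × 0.41143 = 43225.

43200 cells per hour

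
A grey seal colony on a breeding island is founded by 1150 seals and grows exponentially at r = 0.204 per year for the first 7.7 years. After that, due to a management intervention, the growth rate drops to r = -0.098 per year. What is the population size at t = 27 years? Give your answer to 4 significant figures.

834.6 seals

Phase 1: N(7.7) = 1150·e^(0.204×7.7) = 1150·e^1.571 = 5532.07.
Phase 2 runs for 27 − 7.7 = 19.3 years at r = -0.098.
N(27) = 5532.07·e^(-0.098×19.3) = 5532.07·e^-1.891 = 834.571.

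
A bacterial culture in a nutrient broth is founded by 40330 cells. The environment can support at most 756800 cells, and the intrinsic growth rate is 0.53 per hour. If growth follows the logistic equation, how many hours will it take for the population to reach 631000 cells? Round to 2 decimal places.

8.47 hours

A = (K − N₀)/N₀ = (756800 − 40330)/40330 = 17.765.
Solve 756800/(1 + 17.765·e^(−0.53t)) = 631000: 1 + 17.765·e^(−0.53t) = 1.1994, so e^(−0.53t) = 0.0112223.
−0.53·t = ln(0.0112223) = -4.4899, so t = 4.4899/0.53 = 8.4714.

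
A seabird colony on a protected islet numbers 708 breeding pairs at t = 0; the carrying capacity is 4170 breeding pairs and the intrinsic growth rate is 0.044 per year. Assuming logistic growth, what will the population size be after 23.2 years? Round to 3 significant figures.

A = (K − N₀)/N₀ = (4170 − 708)/708 = 4.8898.
N(t) = K/(1 + A·e^(−rt)) = 4170/(1 + 4.8898×e^(−0.044×23.2)).
e^(−1.021) = 0.36031; denominator = 1 + 4.8898×0.36031 = 2.7618.
N = 4170/2.7618 = 1509.86.

1510 breeding pairs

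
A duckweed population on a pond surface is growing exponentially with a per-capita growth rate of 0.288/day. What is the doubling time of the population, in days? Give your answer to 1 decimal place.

Doubling time t_d = ln(2)/r = 0.6931/0.288 = 2.4068.

2.4 days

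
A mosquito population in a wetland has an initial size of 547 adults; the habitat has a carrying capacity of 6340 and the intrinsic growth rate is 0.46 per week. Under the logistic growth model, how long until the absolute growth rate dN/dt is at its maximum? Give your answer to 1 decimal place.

5.1 weeks

Logistic growth is fastest at N = K/2 = 3170.
A = (K − N₀)/N₀ = 10.59. Set K/(1 + A·e^(−rt)) = K/2 → A·e^(−rt) = 1.
e^(−0.46t) = 1/10.59 = 0.0944243, so t = ln(10.59)/0.46 = 2.36/0.46 = 5.1303.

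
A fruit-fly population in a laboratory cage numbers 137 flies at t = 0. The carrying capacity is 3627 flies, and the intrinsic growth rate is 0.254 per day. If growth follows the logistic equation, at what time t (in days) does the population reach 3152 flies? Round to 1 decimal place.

20.2 days

A = (K − N₀)/N₀ = (3627 − 137)/137 = 25.474.
Solve 3627/(1 + 25.474·e^(−0.254t)) = 3152: 1 + 25.474·e^(−0.254t) = 1.1507, so e^(−0.254t) = 0.00591565.
−0.254·t = ln(0.00591565) = -5.1302, so t = 5.1302/0.254 = 20.197.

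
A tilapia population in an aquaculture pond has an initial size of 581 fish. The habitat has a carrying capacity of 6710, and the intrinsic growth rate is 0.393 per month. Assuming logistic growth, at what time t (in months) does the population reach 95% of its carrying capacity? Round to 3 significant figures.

A = (K − N₀)/N₀ = (6710 − 581)/581 = 10.549.
Solve 6710/(1 + 10.549·e^(−0.393t)) = 6374.5: 1 + 10.549·e^(−0.393t) = 1.0526, so e^(−0.393t) = 0.00498922.
−0.393·t = ln(0.00498922) = -5.3005, so t = 5.3005/0.393 = 13.487.

13.5 months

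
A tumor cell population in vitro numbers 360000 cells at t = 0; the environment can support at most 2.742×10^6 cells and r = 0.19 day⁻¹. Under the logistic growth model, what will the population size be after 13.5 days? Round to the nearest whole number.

1817159 cells

A = (K − N₀)/N₀ = (2.742×10^6 − 360000)/360000 = 6.6167.
N(t) = K/(1 + A·e^(−rt)) = 2.742×10^6/(1 + 6.6167×e^(−0.19×13.5)).
e^(−2.565) = 0.076919; denominator = 1 + 6.6167×0.076919 = 1.5089.
N = 2.742×10^6/1.5089 = 1.817159×10^6.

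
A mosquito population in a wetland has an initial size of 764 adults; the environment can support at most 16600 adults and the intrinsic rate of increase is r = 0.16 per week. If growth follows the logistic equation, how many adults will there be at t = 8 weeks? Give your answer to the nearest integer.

2455 adults

A = (K − N₀)/N₀ = (16600 − 764)/764 = 20.728.
N(t) = K/(1 + A·e^(−rt)) = 16600/(1 + 20.728×e^(−0.16×8)).
e^(−1.28) = 0.27804; denominator = 1 + 20.728×0.27804 = 6.7631.
N = 16600/6.7631 = 2454.5.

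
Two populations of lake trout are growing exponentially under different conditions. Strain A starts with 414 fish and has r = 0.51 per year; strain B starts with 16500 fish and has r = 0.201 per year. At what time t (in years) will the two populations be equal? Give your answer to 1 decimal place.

Set 414·e^(0.51t) = 16500·e^(0.201t).
e^((0.51 − 0.201)t) = 16500/414 → e^(0.309·t) = 39.855.
0.309·t = ln(39.855) = 3.6852, so t = 3.6852/0.309 = 11.926.

11.9 years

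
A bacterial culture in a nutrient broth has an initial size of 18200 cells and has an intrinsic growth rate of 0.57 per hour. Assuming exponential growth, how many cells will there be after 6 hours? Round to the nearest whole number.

N(t) = N₀·e^(rt) = 18200 × e^(0.57×6) = 18200 × e^3.42.
e^3.42 ≈ 30.569, so N ≈ 18200 × 30.569 = 556363.

556363 cells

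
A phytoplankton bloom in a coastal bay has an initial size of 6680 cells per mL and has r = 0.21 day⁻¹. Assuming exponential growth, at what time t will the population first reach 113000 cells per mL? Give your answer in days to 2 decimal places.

13.47 days

Set N₀·e^(rt) = 113000: e^(0.21·t) = 113000/6680 = 16.916.
0.21·t = ln(16.916) = 2.8283, so t = 2.8283/0.21 = 13.468.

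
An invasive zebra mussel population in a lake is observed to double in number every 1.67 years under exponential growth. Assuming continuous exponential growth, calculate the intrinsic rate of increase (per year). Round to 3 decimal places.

r = ln(2)/t_d = 0.6931/1.67 = 0.41506.

0.415 per year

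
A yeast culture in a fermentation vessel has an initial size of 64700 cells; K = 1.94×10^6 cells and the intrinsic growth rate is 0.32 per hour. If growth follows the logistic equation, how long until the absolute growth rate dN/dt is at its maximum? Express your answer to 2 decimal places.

Logistic growth is fastest at N = K/2 = 970000.
A = (K − N₀)/N₀ = 28.985. Set K/(1 + A·e^(−rt)) = K/2 → A·e^(−rt) = 1.
e^(−0.32t) = 1/28.985 = 0.0345011, so t = ln(28.985)/0.32 = 3.3668/0.32 = 10.521.

10.52 hours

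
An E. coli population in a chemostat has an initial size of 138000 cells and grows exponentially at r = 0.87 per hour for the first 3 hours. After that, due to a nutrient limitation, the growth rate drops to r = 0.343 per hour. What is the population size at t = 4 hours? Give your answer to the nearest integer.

Phase 1: N(3) = 138000·e^(0.87×3) = 138000·e^2.61 = 1.876669×10^6.
Phase 2 runs for 4 − 3 = 1 hours at r = 0.343.
N(4) = 1.876669×10^6·e^(0.343×1) = 1.876669×10^6·e^0.343 = 2.644543×10^6.

2644543 cells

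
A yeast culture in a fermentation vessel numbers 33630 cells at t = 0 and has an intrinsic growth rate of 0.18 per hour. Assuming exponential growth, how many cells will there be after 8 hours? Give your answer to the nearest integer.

141942 cells

N(t) = N₀·e^(rt) = 33630 × e^(0.18×8) = 33630 × e^1.44.
e^1.44 ≈ 4.2207, so N ≈ 33630 × 4.2207 = 141942.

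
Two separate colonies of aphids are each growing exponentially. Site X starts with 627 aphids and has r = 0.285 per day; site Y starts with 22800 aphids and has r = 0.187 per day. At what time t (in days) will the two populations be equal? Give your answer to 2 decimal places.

Set 627·e^(0.285t) = 22800·e^(0.187t).
e^((0.285 − 0.187)t) = 22800/627 → e^(0.098·t) = 36.364.
0.098·t = ln(36.364) = 3.5936, so t = 3.5936/0.098 = 36.669.

36.67 days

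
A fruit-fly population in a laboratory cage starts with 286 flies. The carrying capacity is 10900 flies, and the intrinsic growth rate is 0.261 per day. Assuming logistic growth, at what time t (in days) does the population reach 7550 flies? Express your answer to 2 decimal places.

A = (K − N₀)/N₀ = (10900 − 286)/286 = 37.112.
Solve 10900/(1 + 37.112·e^(−0.261t)) = 7550: 1 + 37.112·e^(−0.261t) = 1.4437, so e^(−0.261t) = 0.011956.
−0.261·t = ln(0.011956) = -4.4265, so t = 4.4265/0.261 = 16.96.

16.96 days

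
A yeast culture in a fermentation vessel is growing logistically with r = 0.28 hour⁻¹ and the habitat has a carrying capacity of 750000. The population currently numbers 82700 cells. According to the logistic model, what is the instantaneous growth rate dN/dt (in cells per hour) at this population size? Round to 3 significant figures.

dN/dt = rN(1 − N/K) = 0.28 × 82700 × (1 − 82700/750000).
1 − 82700/750000 = 0.88973; dN/dt = 0.28 × 82700 × 0.88973 = 20603.

20600 cells per hour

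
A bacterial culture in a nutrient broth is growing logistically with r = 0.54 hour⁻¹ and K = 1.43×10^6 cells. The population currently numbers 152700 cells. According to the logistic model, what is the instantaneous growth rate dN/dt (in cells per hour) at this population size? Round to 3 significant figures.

73700 cells per hour

dN/dt = rN(1 − N/K) = 0.54 × 152700 × (1 − 152700/1.43×10^6).
1 − 152700/1.43×10^6 = 0.89322; dN/dt = 0.54 × 152700 × 0.89322 = 73653.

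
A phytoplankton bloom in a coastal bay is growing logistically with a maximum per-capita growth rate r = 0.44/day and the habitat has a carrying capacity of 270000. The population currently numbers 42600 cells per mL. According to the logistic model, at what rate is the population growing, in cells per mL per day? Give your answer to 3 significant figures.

15800 cells per mL per day

dN/dt = rN(1 − N/K) = 0.44 × 42600 × (1 − 42600/270000).
1 − 42600/270000 = 0.84222; dN/dt = 0.44 × 42600 × 0.84222 = 15787.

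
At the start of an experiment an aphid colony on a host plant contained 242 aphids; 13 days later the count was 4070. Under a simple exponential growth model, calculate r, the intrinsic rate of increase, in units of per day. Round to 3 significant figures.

0.217 per day

From N(t) = N₀·e^(rt): e^(r·13) = 4070/242 = 16.818.
r·13 = ln(16.818) = 2.8225, so r = 2.8225/13 = 0.21711.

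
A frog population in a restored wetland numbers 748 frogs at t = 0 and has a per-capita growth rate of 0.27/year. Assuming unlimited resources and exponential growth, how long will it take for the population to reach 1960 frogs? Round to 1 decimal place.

Set N₀·e^(rt) = 1960: e^(0.27·t) = 1960/748 = 2.6203.
0.27·t = ln(2.6203) = 0.9633, so t = 0.9633/0.27 = 3.5678.

3.6 years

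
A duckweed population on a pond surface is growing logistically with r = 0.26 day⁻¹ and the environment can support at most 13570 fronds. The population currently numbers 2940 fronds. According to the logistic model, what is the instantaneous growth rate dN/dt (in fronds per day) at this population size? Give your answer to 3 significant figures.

dN/dt = rN(1 − N/K) = 0.26 × 2940 × (1 − 2940/13570).
1 − 2940/13570 = 0.78335; dN/dt = 0.26 × 2940 × 0.78335 = 598.79.

599 fronds per day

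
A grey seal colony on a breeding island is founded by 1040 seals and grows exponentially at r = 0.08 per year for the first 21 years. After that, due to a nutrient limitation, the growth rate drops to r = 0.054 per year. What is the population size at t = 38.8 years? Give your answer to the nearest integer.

14591 seals

Phase 1: N(21) = 1040·e^(0.08×21) = 1040·e^1.68 = 5580.18.
Phase 2 runs for 38.8 − 21 = 17.8 years at r = 0.054.
N(38.8) = 5580.18·e^(0.054×17.8) = 5580.18·e^0.9612 = 14591.2.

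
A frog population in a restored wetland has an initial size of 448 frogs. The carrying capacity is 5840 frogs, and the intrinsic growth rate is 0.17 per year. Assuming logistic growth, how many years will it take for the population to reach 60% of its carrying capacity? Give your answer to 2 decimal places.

17.02 years

A = (K − N₀)/N₀ = (5840 − 448)/448 = 12.036.
Solve 5840/(1 + 12.036·e^(−0.17t)) = 3504: 1 + 12.036·e^(−0.17t) = 1.6667, so e^(−0.17t) = 0.0553907.
−0.17·t = ln(0.0553907) = -2.8933, so t = 2.8933/0.17 = 17.02.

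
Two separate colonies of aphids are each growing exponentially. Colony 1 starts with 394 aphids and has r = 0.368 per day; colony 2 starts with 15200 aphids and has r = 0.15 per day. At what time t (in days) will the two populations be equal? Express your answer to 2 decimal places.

16.76 days

Set 394·e^(0.368t) = 15200·e^(0.15t).
e^((0.368 − 0.15)t) = 15200/394 → e^(0.218·t) = 38.579.
0.218·t = ln(38.579) = 3.6527, so t = 3.6527/0.218 = 16.756.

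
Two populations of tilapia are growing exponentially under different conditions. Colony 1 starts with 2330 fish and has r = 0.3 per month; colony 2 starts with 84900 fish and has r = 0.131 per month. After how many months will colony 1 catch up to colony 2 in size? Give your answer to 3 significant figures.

Set 2330·e^(0.3t) = 84900·e^(0.131t).
e^((0.3 − 0.131)t) = 84900/2330 → e^(0.169·t) = 36.438.
0.169·t = ln(36.438) = 3.5956, so t = 3.5956/0.169 = 21.276.

21.3 months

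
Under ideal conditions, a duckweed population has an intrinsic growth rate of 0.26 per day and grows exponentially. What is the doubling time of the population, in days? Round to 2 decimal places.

Doubling time t_d = ln(2)/r = 0.6931/0.26 = 2.666.

2.67 days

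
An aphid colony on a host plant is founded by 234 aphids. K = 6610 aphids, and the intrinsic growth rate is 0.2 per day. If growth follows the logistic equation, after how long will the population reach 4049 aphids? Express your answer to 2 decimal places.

A = (K − N₀)/N₀ = (6610 − 234)/234 = 27.248.
Solve 6610/(1 + 27.248·e^(−0.2t)) = 4049: 1 + 27.248·e^(−0.2t) = 1.6325, so e^(−0.2t) = 0.0232129.
−0.2·t = ln(0.0232129) = -3.763, so t = 3.763/0.2 = 18.815.

18.82 days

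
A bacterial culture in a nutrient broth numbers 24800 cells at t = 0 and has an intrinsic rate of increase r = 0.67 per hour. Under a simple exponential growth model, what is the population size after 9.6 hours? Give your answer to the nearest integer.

15411105 cells

N(t) = N₀·e^(rt) = 24800 × e^(0.67×9.6) = 24800 × e^6.432.
e^6.432 ≈ 621.42, so N ≈ 24800 × 621.42 = 1.541111×10^7.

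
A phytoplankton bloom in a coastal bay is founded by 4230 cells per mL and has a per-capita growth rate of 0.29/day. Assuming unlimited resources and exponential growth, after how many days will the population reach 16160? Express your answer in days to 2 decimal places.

4.62 days

Set N₀·e^(rt) = 16160: e^(0.29·t) = 16160/4230 = 3.8203.
0.29·t = ln(3.8203) = 1.3403, so t = 1.3403/0.29 = 4.6219.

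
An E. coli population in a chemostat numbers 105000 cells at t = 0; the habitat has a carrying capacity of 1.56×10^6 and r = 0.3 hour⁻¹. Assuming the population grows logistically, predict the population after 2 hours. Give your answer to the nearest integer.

A = (K − N₀)/N₀ = (1.56×10^6 − 105000)/105000 = 13.857.
N(t) = K/(1 + A·e^(−rt)) = 1.56×10^6/(1 + 13.857×e^(−0.3×2)).
e^(−0.6) = 0.54881; denominator = 1 + 13.857×0.54881 = 8.605.
N = 1.56×10^6/8.605 = 181291.

181291 cells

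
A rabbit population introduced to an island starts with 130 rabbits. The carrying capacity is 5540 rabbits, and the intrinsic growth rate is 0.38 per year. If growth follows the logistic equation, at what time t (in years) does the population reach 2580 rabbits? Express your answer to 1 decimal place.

A = (K − N₀)/N₀ = (5540 − 130)/130 = 41.615.
Solve 5540/(1 + 41.615·e^(−0.38t)) = 2580: 1 + 41.615·e^(−0.38t) = 2.1473, so e^(−0.38t) = 0.0275688.
−0.38·t = ln(0.0275688) = -3.5911, so t = 3.5911/0.38 = 9.4502.

9.5 years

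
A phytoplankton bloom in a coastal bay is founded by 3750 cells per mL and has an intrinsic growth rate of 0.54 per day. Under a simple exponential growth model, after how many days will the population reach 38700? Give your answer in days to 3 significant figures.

4.32 days

Set N₀·e^(rt) = 38700: e^(0.54·t) = 38700/3750 = 10.32.
0.54·t = ln(10.32) = 2.3341, so t = 2.3341/0.54 = 4.3224.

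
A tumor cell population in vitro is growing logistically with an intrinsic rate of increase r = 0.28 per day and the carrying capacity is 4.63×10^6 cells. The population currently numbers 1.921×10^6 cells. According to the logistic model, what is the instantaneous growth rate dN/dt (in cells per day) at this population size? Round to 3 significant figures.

315000 cells per day

dN/dt = rN(1 − N/K) = 0.28 × 1.921×10^6 × (1 − 1.921×10^6/4.63×10^6).
1 − 1.921×10^6/4.63×10^6 = 0.5851; dN/dt = 0.28 × 1.921×10^6 × 0.5851 = 3.14712×10^5.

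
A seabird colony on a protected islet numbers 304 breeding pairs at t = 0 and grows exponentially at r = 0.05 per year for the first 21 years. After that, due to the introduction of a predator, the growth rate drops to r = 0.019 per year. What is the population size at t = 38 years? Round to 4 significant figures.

Phase 1: N(21) = 304·e^(0.05×21) = 304·e^1.05 = 868.726.
Phase 2 runs for 38 − 21 = 17 years at r = 0.019.
N(38) = 868.726·e^(0.019×17) = 868.726·e^0.323 = 1199.94.

1200 breeding pairs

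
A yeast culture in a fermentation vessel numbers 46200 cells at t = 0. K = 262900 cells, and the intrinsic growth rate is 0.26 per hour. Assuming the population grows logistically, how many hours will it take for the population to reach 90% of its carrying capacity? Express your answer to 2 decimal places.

14.40 hours

A = (K − N₀)/N₀ = (262900 − 46200)/46200 = 4.6905.
Solve 262900/(1 + 4.6905·e^(−0.26t)) = 236610: 1 + 4.6905·e^(−0.26t) = 1.1111, so e^(−0.26t) = 0.0236887.
−0.26·t = ln(0.0236887) = -3.7428, so t = 3.7428/0.26 = 14.395.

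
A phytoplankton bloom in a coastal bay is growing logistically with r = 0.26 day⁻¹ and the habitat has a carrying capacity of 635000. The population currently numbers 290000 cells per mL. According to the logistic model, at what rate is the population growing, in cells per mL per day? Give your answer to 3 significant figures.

dN/dt = rN(1 − N/K) = 0.26 × 290000 × (1 − 290000/635000).
1 − 290000/635000 = 0.54331; dN/dt = 0.26 × 290000 × 0.54331 = 40965.

41000 cells per mL per day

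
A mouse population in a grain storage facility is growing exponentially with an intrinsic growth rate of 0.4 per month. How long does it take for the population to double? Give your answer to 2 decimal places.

1.73 months

Doubling time t_d = ln(2)/r = 0.6931/0.4 = 1.7329.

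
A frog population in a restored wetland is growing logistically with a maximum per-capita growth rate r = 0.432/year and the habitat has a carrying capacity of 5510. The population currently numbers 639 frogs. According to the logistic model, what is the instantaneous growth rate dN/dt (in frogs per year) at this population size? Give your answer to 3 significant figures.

dN/dt = rN(1 − N/K) = 0.432 × 639 × (1 − 639/5510).
1 − 639/5510 = 0.88403; dN/dt = 0.432 × 639 × 0.88403 = 244.03.

244 frogs per year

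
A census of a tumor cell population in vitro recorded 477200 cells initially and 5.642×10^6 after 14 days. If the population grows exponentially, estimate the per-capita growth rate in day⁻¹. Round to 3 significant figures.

From N(t) = N₀·e^(rt): e^(r·14) = 5.642×10^6/477200 = 11.823.
r·14 = ln(11.823) = 2.4701, so r = 2.4701/14 = 0.17643.

0.176 per day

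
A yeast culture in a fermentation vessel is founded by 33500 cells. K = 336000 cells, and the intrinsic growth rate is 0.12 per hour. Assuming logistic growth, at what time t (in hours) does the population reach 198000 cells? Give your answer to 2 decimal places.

21.35 hours

A = (K − N₀)/N₀ = (336000 − 33500)/33500 = 9.0299.
Solve 336000/(1 + 9.0299·e^(−0.12t)) = 198000: 1 + 9.0299·e^(−0.12t) = 1.697, so e^(−0.12t) = 0.0771851.
−0.12·t = ln(0.0771851) = -2.5615, so t = 2.5615/0.12 = 21.346.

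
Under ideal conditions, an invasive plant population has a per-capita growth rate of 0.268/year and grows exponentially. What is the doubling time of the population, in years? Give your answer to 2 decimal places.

Doubling time t_d = ln(2)/r = 0.6931/0.268 = 2.5864.

2.59 years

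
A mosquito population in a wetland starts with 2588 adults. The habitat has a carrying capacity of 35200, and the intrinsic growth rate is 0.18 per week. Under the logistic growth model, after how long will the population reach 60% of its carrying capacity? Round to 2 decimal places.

A = (K − N₀)/N₀ = (35200 − 2588)/2588 = 12.601.
Solve 35200/(1 + 12.601·e^(−0.18t)) = 21120: 1 + 12.601·e^(−0.18t) = 1.6667, so e^(−0.18t) = 0.0529049.
−0.18·t = ln(0.0529049) = -2.9393, so t = 2.9393/0.18 = 16.329.

16.33 weeks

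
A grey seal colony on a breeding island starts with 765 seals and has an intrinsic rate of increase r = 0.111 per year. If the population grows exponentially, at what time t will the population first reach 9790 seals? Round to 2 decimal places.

Set N₀·e^(rt) = 9790: e^(0.111·t) = 9790/765 = 12.797.
0.111·t = ln(12.797) = 2.5492, so t = 2.5492/0.111 = 22.966.

22.97 years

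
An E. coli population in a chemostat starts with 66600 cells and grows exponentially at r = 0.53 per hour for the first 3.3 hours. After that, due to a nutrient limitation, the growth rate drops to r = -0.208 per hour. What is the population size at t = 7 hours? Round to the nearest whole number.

177346 cells

Phase 1: N(3.3) = 66600·e^(0.53×3.3) = 66600·e^1.749 = 382873.
Phase 2 runs for 7 − 3.3 = 3.7 hours at r = -0.208.
N(7) = 382873·e^(-0.208×3.7) = 382873·e^-0.7696 = 177346.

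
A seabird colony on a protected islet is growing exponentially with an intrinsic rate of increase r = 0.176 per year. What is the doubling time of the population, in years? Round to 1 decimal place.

Doubling time t_d = ln(2)/r = 0.6931/0.176 = 3.9383.

3.9 years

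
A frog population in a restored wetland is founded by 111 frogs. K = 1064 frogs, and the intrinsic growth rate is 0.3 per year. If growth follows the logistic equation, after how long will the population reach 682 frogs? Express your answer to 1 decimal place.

9.1 years

A = (K − N₀)/N₀ = (1064 − 111)/111 = 8.5856.
Solve 1064/(1 + 8.5856·e^(−0.3t)) = 682: 1 + 8.5856·e^(−0.3t) = 1.5601, so e^(−0.3t) = 0.0652393.
−0.3·t = ln(0.0652393) = -2.7297, so t = 2.7297/0.3 = 9.099.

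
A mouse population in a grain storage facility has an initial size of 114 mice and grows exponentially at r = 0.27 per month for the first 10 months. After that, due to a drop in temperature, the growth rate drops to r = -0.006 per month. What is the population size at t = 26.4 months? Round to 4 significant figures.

1537 mice

Phase 1: N(10) = 114·e^(0.27×10) = 114·e^2.7 = 1696.29.
Phase 2 runs for 26.4 − 10 = 16.4 months at r = -0.006.
N(26.4) = 1696.29·e^(-0.006×16.4) = 1696.29·e^-0.0984 = 1537.32.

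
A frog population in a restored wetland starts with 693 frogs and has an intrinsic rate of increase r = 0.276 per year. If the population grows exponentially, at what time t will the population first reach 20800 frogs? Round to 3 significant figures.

12.3 years

Set N₀·e^(rt) = 20800: e^(0.276·t) = 20800/693 = 30.014.
0.276·t = ln(30.014) = 3.4017, so t = 3.4017/0.276 = 12.325.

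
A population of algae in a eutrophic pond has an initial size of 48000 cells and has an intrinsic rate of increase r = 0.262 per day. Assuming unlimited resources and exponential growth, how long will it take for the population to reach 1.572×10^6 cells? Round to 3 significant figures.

13.3 days

Set N₀·e^(rt) = 1.572×10^6: e^(0.262·t) = 1.572×10^6/48000 = 32.75.
0.262·t = ln(32.75) = 3.4889, so t = 3.4889/0.262 = 13.316.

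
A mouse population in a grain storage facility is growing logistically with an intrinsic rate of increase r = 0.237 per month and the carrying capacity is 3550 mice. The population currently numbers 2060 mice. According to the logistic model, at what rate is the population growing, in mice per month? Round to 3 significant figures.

205 mice per month

dN/dt = rN(1 − N/K) = 0.237 × 2060 × (1 − 2060/3550).
1 − 2060/3550 = 0.41972; dN/dt = 0.237 × 2060 × 0.41972 = 204.91.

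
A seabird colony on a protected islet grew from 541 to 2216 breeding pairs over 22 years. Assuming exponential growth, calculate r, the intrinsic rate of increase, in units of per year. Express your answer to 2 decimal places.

From N(t) = N₀·e^(rt): e^(r·22) = 2216/541 = 4.0961.
r·22 = ln(4.0961) = 1.41, so r = 1.41/22 = 0.064093.

0.06 per year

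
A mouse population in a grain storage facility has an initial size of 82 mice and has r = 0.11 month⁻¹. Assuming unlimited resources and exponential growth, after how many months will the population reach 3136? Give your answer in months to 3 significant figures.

Set N₀·e^(rt) = 3136: e^(0.11·t) = 3136/82 = 38.244.
0.11·t = ln(38.244) = 3.644, so t = 3.644/0.11 = 33.127.

33.1 months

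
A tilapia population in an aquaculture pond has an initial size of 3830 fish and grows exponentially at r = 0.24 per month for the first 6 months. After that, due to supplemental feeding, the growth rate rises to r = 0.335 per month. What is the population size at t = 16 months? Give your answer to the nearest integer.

460754 fish

Phase 1: N(6) = 3830·e^(0.24×6) = 3830·e^1.44 = 16165.3.
Phase 2 runs for 16 − 6 = 10 months at r = 0.335.
N(16) = 16165.3·e^(0.335×10) = 16165.3·e^3.35 = 460754.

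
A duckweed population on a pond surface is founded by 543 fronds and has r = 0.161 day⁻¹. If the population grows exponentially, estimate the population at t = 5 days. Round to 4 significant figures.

1215 fronds

N(t) = N₀·e^(rt) = 543 × e^(0.161×5) = 543 × e^0.805.
e^0.805 ≈ 2.2367, so N ≈ 543 × 2.2367 = 1214.53.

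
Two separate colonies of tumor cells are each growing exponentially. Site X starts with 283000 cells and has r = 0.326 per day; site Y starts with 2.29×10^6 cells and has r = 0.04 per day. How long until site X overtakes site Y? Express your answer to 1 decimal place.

7.3 days

Set 283000·e^(0.326t) = 2.29×10^6·e^(0.04t).
e^((0.326 − 0.04)t) = 2.29×10^6/283000 → e^(0.286·t) = 8.0919.
0.286·t = ln(8.0919) = 2.0909, so t = 2.0909/0.286 = 7.3107.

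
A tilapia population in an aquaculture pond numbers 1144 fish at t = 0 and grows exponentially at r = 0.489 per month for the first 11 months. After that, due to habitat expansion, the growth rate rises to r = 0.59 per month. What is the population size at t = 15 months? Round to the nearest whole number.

2626824 fish

Phase 1: N(11) = 1144·e^(0.489×11) = 1144·e^5.379 = 248025.
Phase 2 runs for 15 − 11 = 4 months at r = 0.59.
N(15) = 248025·e^(0.59×4) = 248025·e^2.36 = 2.626824×10^6.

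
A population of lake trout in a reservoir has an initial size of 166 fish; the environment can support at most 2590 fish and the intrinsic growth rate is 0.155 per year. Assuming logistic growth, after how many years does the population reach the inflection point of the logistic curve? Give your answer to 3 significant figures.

Logistic growth is fastest at N = K/2 = 1295.
A = (K − N₀)/N₀ = 14.602. Set K/(1 + A·e^(−rt)) = K/2 → A·e^(−rt) = 1.
e^(−0.155t) = 1/14.602 = 0.0684818, so t = ln(14.602)/0.155 = 2.6812/0.155 = 17.298.

17.3 years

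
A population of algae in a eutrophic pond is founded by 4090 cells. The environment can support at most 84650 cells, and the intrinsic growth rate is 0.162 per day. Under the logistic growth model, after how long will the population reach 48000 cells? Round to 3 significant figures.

20.1 days

A = (K − N₀)/N₀ = (84650 − 4090)/4090 = 19.697.
Solve 84650/(1 + 19.697·e^(−0.162t)) = 48000: 1 + 19.697·e^(−0.162t) = 1.7635, so e^(−0.162t) = 0.0387647.
−0.162·t = ln(0.0387647) = -3.2502, so t = 3.2502/0.162 = 20.063.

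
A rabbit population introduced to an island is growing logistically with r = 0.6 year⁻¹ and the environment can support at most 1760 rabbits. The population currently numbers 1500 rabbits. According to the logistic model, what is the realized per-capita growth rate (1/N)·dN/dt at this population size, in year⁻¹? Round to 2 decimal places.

0.09 per year

(1/N)·dN/dt = r(1 − N/K) = 0.6 × (1 − 1500/1760).
= 0.6 × 0.14773 = 0.088636.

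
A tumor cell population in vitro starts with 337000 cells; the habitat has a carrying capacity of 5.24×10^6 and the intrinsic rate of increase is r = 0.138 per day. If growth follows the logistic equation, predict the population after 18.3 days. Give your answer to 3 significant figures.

A = (K − N₀)/N₀ = (5.24×10^6 − 337000)/337000 = 14.549.
N(t) = K/(1 + A·e^(−rt)) = 5.24×10^6/(1 + 14.549×e^(−0.138×18.3)).
e^(−2.525) = 0.080026; denominator = 1 + 14.549×0.080026 = 2.1643.
N = 5.24×10^6/2.1643 = 2.421107×10^6.

2420000 cells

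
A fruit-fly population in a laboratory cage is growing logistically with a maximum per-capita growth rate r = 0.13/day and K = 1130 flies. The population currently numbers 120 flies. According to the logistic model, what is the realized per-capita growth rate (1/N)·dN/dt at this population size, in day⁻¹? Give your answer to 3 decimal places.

0.116 per day

(1/N)·dN/dt = r(1 − N/K) = 0.13 × (1 − 120/1130).
= 0.13 × 0.89381 = 0.11619.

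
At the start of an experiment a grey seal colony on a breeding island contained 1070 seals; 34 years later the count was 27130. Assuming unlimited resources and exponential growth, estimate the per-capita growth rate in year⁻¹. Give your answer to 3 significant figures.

0.0951 per year

From N(t) = N₀·e^(rt): e^(r·34) = 27130/1070 = 25.355.
r·34 = ln(25.355) = 3.233, so r = 3.233/34 = 0.095088.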